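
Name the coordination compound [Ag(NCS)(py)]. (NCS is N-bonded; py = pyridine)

There is no counter-ion, so the complex is neutral overall.
Ligand charges: 1×isothiocyanato (-1 each), 1×pyridine (neutral); total -1. So Ag + (-1) = 0, giving Ag = +1.
Ligands are named alphabetically: isothiocyanato before pyridine.

isothiocyanato(pyridine)silver(I)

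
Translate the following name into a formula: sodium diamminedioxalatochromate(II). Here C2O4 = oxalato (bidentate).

Ligands: 2 oxalato (C2O4, -2), 2 ammine (NH3, neutral). Ligand charge sum = -4.
With Cr in oxidation state +2, the complex ion is [Cr...]^2−.
Charge balance with sodium (+1) requires 1 complex ion per 2 sodium.

Na2[Cr(C2O4)2(NH3)2]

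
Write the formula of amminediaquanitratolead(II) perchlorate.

[Pb(H2O)2(NH3)(NO3)]ClO4

Ligands: 1 nitrato (NO3, -1), 2 aqua (H2O, neutral), 1 ammine (NH3, neutral). Ligand charge sum = -1.
Charge balance with perchlorate (-1) requires 1 complex ion per 1 perchlorate.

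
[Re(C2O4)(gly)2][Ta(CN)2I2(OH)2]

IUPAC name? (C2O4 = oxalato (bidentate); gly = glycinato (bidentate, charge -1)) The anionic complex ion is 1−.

bis(glycinato)oxalatorhenium(V) dicyanodihydroxodiiodotantalate(V)

The complex anion is given as 1−; its ligand charges sum to -6, so Ta = +5.
A 1:1 salt means the cation carries the equal and opposite charge, 1+.
Cation: ligand charges sum to -4; for the ion to be 1+, Re = +5.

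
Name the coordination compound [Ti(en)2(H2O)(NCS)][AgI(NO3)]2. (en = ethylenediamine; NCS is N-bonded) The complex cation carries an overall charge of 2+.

aquabis(ethylenediamine)isothiocyanatotitanium(III) iodonitratoargentate(I)

Both ions are complex: the cation is named first with the plain metal name, the anion second with the -ate form; each ion's ligands are alphabetised independently.
The complex cation is given as 2+; its ligand charges sum to -1, so Ti = +3.
With 2 anions per cation, each anion must be 2/2 = 1−.
Anion: ligand charges sum to -2; for the ion to be 1−, Ag = +1.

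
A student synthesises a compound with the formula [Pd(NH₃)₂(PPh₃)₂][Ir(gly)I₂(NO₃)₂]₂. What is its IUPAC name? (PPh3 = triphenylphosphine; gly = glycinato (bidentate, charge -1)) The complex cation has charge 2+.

diamminebis(triphenylphosphine)palladium(II) (glycinato)diiododinitratoiridate(IV)

Both ions are complex: the cation is named first with the plain metal name, the anion second with the -ate form; each ion's ligands are alphabetised independently.
The complex cation is given as 2+; its ligand charges sum to 0, so Pd = +2.
With 2 anions per cation, each anion must be 2/2 = 1−.
Anion: ligand charges sum to -5; for the ion to be 1−, Ir = +4.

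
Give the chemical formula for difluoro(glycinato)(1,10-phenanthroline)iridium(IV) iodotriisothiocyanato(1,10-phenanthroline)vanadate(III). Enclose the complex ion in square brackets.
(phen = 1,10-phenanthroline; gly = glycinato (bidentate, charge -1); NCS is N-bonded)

Cation [Ir…]: ligand charges -3, Ir(IV) ⇒ ion charge 1+.
Anion [V…]: ligand charges -4, V(III) ⇒ ion charge 1−.

[IrF2(gly)(phen)][VI(NCS)3(phen)]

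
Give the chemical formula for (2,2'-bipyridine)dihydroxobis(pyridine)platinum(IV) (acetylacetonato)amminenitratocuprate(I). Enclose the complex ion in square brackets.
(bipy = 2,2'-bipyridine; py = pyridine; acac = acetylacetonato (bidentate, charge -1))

Cation [Pt…]: ligand charges -2, Pt(IV) ⇒ ion charge 2+.
Anion [Cu…]: ligand charges -2, Cu(I) ⇒ ion charge 1−.
One 2+ cation requires 2 of the 1− anion.

[Pt(bipy)(OH)2(py)2][Cu(acac)(NH3)(NO3)]2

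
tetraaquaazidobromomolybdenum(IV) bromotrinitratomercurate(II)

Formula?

Cation [Mo…]: ligand charges -2, Mo(IV) ⇒ ion charge 2+.
Anion [Hg…]: ligand charges -4, Hg(II) ⇒ ion charge 2−.
One 2+ cation balances one 2− anion.

[MoBr(H2O)4(N3)][HgBr(NO3)3]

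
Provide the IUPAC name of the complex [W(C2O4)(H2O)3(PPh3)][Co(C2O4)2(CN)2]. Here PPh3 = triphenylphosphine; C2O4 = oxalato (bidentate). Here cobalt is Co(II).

triaquaoxalato(triphenylphosphine)tungsten(VI) dicyanodioxalatocobaltate(II)

Both ions are complex: the cation is named first with the plain metal name, the anion second with the -ate form; each ion's ligands are alphabetised independently.
Co is given as +2; the anion's ligand charges sum to -6, so the complex anion is 4−.
A 1:1 salt means the cation carries the equal and opposite charge, 4+.
Cation: ligand charges sum to -2; for the ion to be 4+, W = +6.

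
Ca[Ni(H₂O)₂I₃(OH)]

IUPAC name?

The 1 calcium counter-ion carries a total charge of +2, so each complex ion is 2−.
Ligand charges: 1×hydroxo (-1 each), 2×aqua (neutral), 3×iodo (-1 each); total -4. So Ni + (-4) = 2−, giving Ni = +2.
The complex ion is anionic, so nickel takes the -ate form nickelate(II).

calcium diaquahydroxotriiodonickelate(II)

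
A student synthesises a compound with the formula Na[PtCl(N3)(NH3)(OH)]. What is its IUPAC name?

sodium ammineazidochlorohydroxoplatinate(II)

The 1 sodium counter-ion carries a total charge of +1, so each complex ion is 1−.
Ligand charges: 1×hydroxo (-1 each), 1×azido (-1 each), 1×chloro (-1 each), 1×ammine (neutral); total -3. So Pt + (-3) = 1−, giving Pt = +2.
The complex ion is anionic, so platinum takes the -ate form platinate(II).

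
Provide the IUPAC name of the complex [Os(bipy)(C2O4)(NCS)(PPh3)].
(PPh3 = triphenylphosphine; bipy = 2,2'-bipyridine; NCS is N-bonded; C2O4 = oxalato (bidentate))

(2,2'-bipyridine)isothiocyanatooxalato(triphenylphosphine)osmium(III)

There is no counter-ion, so the complex is neutral overall.
Ligand charges: 1×triphenylphosphine (neutral), 1×2,2'-bipyridine (neutral), 1×isothiocyanato (-1 each), 1×oxalato (-2 each); total -3. So Os + (-3) = 0, giving Os = +3.
Ligands are named alphabetically: bipyridine before isothiocyanato before oxalato before triphenylphosphine.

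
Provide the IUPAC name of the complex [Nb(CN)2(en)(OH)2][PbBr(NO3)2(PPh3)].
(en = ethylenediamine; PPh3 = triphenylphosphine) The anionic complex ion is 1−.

dicyano(ethylenediamine)dihydroxoniobium(V) bromodinitrato(triphenylphosphine)plumbate(II)

The complex anion is given as 1−; its ligand charges sum to -3, so Pb = +2.
A 1:1 salt means the cation carries the equal and opposite charge, 1+.
Cation: ligand charges sum to -4; for the ion to be 1+, Nb = +5.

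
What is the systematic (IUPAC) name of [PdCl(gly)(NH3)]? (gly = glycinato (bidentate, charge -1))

There is no counter-ion, so the complex is neutral overall.
Ligand charges: 1×ammine (neutral), 1×glycinato (-1 each), 1×chloro (-1 each); total -2. So Pd + (-2) = 0, giving Pd = +2.
Ligands are named alphabetically: ammine before chloro before glycinato.

amminechloro(glycinato)palladium(II)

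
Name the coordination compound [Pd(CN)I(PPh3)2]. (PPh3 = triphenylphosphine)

There is no counter-ion, so the complex is neutral overall.
Ligand charges: 2×triphenylphosphine (neutral), 1×iodo (-1 each), 1×cyano (-1 each); total -2. So Pd + (-2) = 0, giving Pd = +2.
Ligands are named alphabetically: cyano before iodo before triphenylphosphine.

cyanoiodobis(triphenylphosphine)palladium(II)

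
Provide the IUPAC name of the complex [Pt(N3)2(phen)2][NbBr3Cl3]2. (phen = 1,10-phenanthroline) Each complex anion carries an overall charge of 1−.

Both ions are complex: the cation is named first with the plain metal name, the anion second with the -ate form; each ion's ligands are alphabetised independently.
The complex anion is given as 1−; its ligand charges sum to -6, so Nb = +5.
With 2 anions per cation, the cation must be 2×1 = 2+.
Cation: ligand charges sum to -2; for the ion to be 2+, Pt = +4.

diazidobis(1,10-phenanthroline)platinum(IV) tribromotrichloroniobate(V)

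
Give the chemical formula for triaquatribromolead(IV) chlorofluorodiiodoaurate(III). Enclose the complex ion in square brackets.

[PbBr3(H2O)3][AuClFI2]

Cation [Pb…]: ligand charges -3, Pb(IV) ⇒ ion charge 1+.
Anion [Au…]: ligand charges -4, Au(III) ⇒ ion charge 1−.
One 1+ cation balances one 1− anion.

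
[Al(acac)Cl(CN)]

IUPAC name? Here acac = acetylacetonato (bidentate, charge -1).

(acetylacetonato)chlorocyanoaluminium(III)

There is no counter-ion, so the complex is neutral overall.
Ligand charges: 1×chloro (-1 each), 1×acetylacetonato (-1 each), 1×cyano (-1 each); total -3. So Al + (-3) = 0, giving Al = +3.
Ligands are named alphabetically: acetylacetonato before chloro before cyano.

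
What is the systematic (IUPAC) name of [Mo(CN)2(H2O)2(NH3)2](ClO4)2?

diamminediaquadicyanomolybdenum(IV) perchlorate

The 2 perchlorate counter-ions carry a total charge of -2, so each complex ion is 2+.
Ligand charges: 2×aqua (neutral), 2×ammine (neutral), 2×cyano (-1 each); total -2. So Mo + (-2) = 2+, giving Mo = +4.
Ligands are named alphabetically: ammine before aqua before cyano.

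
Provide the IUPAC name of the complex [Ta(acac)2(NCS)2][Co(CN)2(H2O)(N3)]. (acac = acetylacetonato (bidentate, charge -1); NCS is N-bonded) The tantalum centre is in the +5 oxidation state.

bis(acetylacetonato)diisothiocyanatotantalum(V) aquaazidodicyanocobaltate(II)

Both ions are complex: the cation is named first with the plain metal name, the anion second with the -ate form; each ion's ligands are alphabetised independently.
Ta is given as +5; the cation's ligand charges sum to -4, so the complex cation is 1+.
A 1:1 salt means the anion carries the equal and opposite charge, 1−.
Anion: ligand charges sum to -3; for the ion to be 1−, Co = +2.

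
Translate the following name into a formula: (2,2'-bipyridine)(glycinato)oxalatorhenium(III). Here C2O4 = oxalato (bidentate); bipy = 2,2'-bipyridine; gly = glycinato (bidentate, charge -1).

[Re(bipy)(C2O4)(gly)]

Ligands: 1 oxalato (C2O4, -2), 1 2,2'-bipyridine (bipy, neutral), 1 glycinato (gly, -1). Ligand charge sum = -3.
With Re in oxidation state +3, the complex ion is [Re...].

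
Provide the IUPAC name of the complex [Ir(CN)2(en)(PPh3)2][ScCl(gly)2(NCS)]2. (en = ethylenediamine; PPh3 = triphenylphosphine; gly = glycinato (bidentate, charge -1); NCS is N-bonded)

dicyano(ethylenediamine)bis(triphenylphosphine)iridium(IV) chlorobis(glycinato)isothiocyanatoscandate(III)

Both ions are complex: the cation is named first with the plain metal name, the anion second with the -ate form; each ion's ligands are alphabetised independently.
Scandium is always +3 in its complexes; the anion's ligand charges sum to -4, so the complex anion is 1−.
With 2 anions per cation, the cation must be 2×1 = 2+.
Cation: ligand charges sum to -2; for the ion to be 2+, Ir = +4.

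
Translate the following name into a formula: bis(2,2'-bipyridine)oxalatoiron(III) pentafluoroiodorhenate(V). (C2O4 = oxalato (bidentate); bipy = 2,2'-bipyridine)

Cation [Fe…]: ligand charges -2, Fe(III) ⇒ ion charge 1+.
Anion [Re…]: ligand charges -6, Re(V) ⇒ ion charge 1−.
One 1+ cation balances one 1− anion.

[Fe(bipy)2(C2O4)][ReF5I]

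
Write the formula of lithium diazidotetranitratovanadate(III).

Li3[V(N3)2(NO3)4]

Ligands: 4 nitrato (NO3, -1), 2 azido (N3, -1). Ligand charge sum = -6.
With V in oxidation state +3, the complex ion is [V...]^3−.
Charge balance with lithium (+1) requires 1 complex ion per 3 lithium.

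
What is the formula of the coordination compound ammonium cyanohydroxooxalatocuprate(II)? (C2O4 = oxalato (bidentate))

Ligands: 1 oxalato (C2O4, -2), 1 cyano (CN, -1), 1 hydroxo (OH, -1). Ligand charge sum = -4.
Charge balance with ammonium (+1) requires 1 complex ion per 2 ammonium.

(NH4)2[Cu(C2O4)(CN)(OH)]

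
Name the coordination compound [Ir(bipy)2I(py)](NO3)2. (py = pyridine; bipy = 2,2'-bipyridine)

The 2 nitrate counter-ions carry a total charge of -2, so each complex ion is 2+.
Ligand charges: 1×pyridine (neutral), 2×2,2'-bipyridine (neutral), 1×iodo (-1 each); total -1. So Ir + (-1) = 2+, giving Ir = +3.
Ligands are named alphabetically: bipyridine before iodo before pyridine.

bis(2,2'-bipyridine)iodo(pyridine)iridium(III) nitrate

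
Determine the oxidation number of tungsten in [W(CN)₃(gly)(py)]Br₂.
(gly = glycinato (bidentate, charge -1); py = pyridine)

+6

2 bromide outside the brackets (-1 each) → the complex ion is 2+.
Ligand charges: 1×gly = -1; 1×py neutral; 3×CN = -3; sum -4.
W + (-4) = 2+ ⇒ W is +6.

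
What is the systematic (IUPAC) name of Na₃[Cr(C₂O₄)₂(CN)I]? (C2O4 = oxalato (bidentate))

The 3 sodium counter-ions carry a total charge of +3, so each complex ion is 3−.
Ligand charges: 1×cyano (-1 each), 2×oxalato (-2 each), 1×iodo (-1 each); total -6. So Cr + (-6) = 3−, giving Cr = +3.
The complex ion is anionic, so chromium takes the -ate form chromate(III).

sodium cyanoiododioxalatochromate(III)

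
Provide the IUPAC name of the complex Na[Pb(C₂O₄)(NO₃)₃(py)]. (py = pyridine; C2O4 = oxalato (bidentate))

The 1 sodium counter-ion carries a total charge of +1, so each complex ion is 1−.
Ligand charges: 1×pyridine (neutral), 1×oxalato (-2 each), 3×nitrato (-1 each); total -5. So Pb + (-5) = 1−, giving Pb = +4.
Ligands are named alphabetically: nitrato before oxalato before pyridine.
The complex ion is anionic, so lead takes the -ate form plumbate(IV).

sodium trinitratooxalato(pyridine)plumbate(IV)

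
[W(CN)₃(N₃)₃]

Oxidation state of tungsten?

No counter-ion: the bracketed complex is neutral.
Ligand charges: 3×N3 = -3; 3×CN = -3; sum -6.
W + (-6) = 0 ⇒ W is +6.

+6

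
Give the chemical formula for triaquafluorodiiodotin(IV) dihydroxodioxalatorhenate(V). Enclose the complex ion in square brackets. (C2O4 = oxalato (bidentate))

Cation [Sn…]: ligand charges -3, Sn(IV) ⇒ ion charge 1+.
Anion [Re…]: ligand charges -6, Re(V) ⇒ ion charge 1−.
One 1+ cation balances one 1− anion.

[SnF(H2O)3I2][Re(C2O4)2(OH)2]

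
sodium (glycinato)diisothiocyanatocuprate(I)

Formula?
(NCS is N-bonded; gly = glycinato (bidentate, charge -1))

Ligands: 2 isothiocyanato (NCS, -1), 1 glycinato (gly, -1). Ligand charge sum = -3.
With Cu in oxidation state +1, the complex ion is [Cu...]^2−.
Charge balance with sodium (+1) requires 1 complex ion per 2 sodium.

Na2[Cu(gly)(NCS)2]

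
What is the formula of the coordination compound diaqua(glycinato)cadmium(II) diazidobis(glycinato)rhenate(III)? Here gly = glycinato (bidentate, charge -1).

Cation [Cd…]: ligand charges -1, Cd(II) ⇒ ion charge 1+.
Anion [Re…]: ligand charges -4, Re(III) ⇒ ion charge 1−.
One 1+ cation balances one 1− anion.

[Cd(gly)(H2O)2][Re(gly)2(N3)2]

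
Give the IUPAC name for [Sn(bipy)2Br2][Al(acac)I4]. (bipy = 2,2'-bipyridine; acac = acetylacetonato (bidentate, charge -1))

bis(2,2'-bipyridine)dibromotin(IV) (acetylacetonato)tetraiodoaluminate(III)

Both ions are complex: the cation is named first with the plain metal name, the anion second with the -ate form; each ion's ligands are alphabetised independently.
Aluminium is always +3 in its complexes; the anion's ligand charges sum to -5, so the complex anion is 2−.
A 1:1 salt means the cation carries the equal and opposite charge, 2+.
Cation: ligand charges sum to -2; for the ion to be 2+, Sn = +4.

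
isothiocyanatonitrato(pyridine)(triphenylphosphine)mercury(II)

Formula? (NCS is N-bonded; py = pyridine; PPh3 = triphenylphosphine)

Ligands: 1 isothiocyanato (NCS, -1), 1 nitrato (NO3, -1), 1 pyridine (py, neutral), 1 triphenylphosphine (PPh3, neutral). Ligand charge sum = -2.
With Hg in oxidation state +2, the complex ion is [Hg...].

[Hg(NCS)(NO3)(PPh3)(py)]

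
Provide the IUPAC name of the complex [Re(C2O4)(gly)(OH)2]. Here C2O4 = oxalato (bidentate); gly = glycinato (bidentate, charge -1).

There is no counter-ion, so the complex is neutral overall.
Ligand charges: 2×hydroxo (-1 each), 1×oxalato (-2 each), 1×glycinato (-1 each); total -5. So Re + (-5) = 0, giving Re = +5.
Ligands are named alphabetically: glycinato before hydroxo before oxalato.

(glycinato)dihydroxooxalatorhenium(V)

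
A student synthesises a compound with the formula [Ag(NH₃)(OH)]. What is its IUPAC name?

amminehydroxosilver(I)

There is no counter-ion, so the complex is neutral overall.
Ligand charges: 1×ammine (neutral), 1×hydroxo (-1 each); total -1. So Ag + (-1) = 0, giving Ag = +1.
Ligands are named alphabetically: ammine before hydroxo.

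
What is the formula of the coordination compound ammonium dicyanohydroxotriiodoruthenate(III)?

Ligands: 3 iodo (I, -1), 1 hydroxo (OH, -1), 2 cyano (CN, -1). Ligand charge sum = -6.
With Ru in oxidation state +3, the complex ion is [Ru...]^3−.
Charge balance with ammonium (+1) requires 1 complex ion per 3 ammonium.

(NH4)3[Ru(CN)2I3(OH)]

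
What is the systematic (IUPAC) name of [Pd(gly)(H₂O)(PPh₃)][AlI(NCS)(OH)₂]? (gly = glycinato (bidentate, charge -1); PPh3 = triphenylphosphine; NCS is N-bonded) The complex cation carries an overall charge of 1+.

Both ions are complex: the cation is named first with the plain metal name, the anion second with the -ate form; each ion's ligands are alphabetised independently.
The complex cation is given as 1+; its ligand charges sum to -1, so Pd = +2.
A 1:1 salt means the anion carries the equal and opposite charge, 1−.
Anion: ligand charges sum to -4; for the ion to be 1−, Al = +3.

aqua(glycinato)(triphenylphosphine)palladium(II) dihydroxoiodoisothiocyanatoaluminate(III)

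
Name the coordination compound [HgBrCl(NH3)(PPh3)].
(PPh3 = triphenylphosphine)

There is no counter-ion, so the complex is neutral overall.
Ligand charges: 1×triphenylphosphine (neutral), 1×bromo (-1 each), 1×chloro (-1 each), 1×ammine (neutral); total -2. So Hg + (-2) = 0, giving Hg = +2.
Ligands are named alphabetically: ammine before bromo before chloro before triphenylphosphine.

amminebromochloro(triphenylphosphine)mercury(II)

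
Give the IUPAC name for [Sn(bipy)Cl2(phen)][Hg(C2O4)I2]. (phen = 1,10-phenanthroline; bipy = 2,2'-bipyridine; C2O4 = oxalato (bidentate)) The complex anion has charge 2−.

The complex anion is given as 2−; its ligand charges sum to -4, so Hg = +2.
A 1:1 salt means the cation carries the equal and opposite charge, 2+.
Cation: ligand charges sum to -2; for the ion to be 2+, Sn = +4.

(2,2'-bipyridine)dichloro(1,10-phenanthroline)tin(IV) diiodooxalatomercurate(II)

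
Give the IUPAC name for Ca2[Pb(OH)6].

calcium hexahydroxoplumbate(II)

The 2 calcium counter-ions carry a total charge of +4, so each complex ion is 4−.
Ligand charges: 6×hydroxo (-1 each); total -6. So Pb + (-6) = 4−, giving Pb = +2.
The complex ion is anionic, so lead takes the -ate form plumbate(II).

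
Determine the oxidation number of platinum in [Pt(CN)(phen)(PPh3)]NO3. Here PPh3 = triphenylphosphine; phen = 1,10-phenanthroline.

+2

1 nitrate outside the brackets (-1 each) → the complex ion is 1+.
Ligand charges: 1×CN = -1; 1×PPh3 neutral; 1×phen neutral; sum -1.
Pt + (-1) = 1+ ⇒ Pt is +2.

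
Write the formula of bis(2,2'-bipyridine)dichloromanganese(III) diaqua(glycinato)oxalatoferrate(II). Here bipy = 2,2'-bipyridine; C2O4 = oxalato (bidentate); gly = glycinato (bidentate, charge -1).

Cation [Mn…]: ligand charges -2, Mn(III) ⇒ ion charge 1+.
Anion [Fe…]: ligand charges -3, Fe(II) ⇒ ion charge 1−.
One 1+ cation balances one 1− anion.

[Mn(bipy)2Cl2][Fe(C2O4)(gly)(H2O)2]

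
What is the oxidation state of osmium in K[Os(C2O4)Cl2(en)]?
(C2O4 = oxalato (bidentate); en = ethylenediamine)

1 potassium outside the brackets (+1 each) → the complex ion is 1−.
Ligand charges: 2×Cl = -2; 1×C2O4 = -2; 1×en neutral; sum -4.
Os + (-4) = 1− ⇒ Os is +3.

+3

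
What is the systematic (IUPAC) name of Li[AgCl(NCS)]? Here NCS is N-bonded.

lithium chloroisothiocyanatoargentate(I)

The 1 lithium counter-ion carries a total charge of +1, so each complex ion is 1−.
Ligand charges: 1×chloro (-1 each), 1×isothiocyanato (-1 each); total -2. So Ag + (-2) = 1−, giving Ag = +1.
The complex ion is anionic, so silver takes the -ate form argentate(I).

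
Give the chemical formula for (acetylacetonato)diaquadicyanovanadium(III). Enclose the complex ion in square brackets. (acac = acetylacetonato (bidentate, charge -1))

Ligands: 2 cyano (CN, -1), 1 acetylacetonato (acac, -1), 2 aqua (H2O, neutral). Ligand charge sum = -3.
With V in oxidation state +3, the complex ion is [V...].

[V(acac)(CN)2(H2O)2]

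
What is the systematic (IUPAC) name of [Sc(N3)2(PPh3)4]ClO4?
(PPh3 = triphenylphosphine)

diazidotetrakis(triphenylphosphine)scandium(III) perchlorate

The 1 perchlorate counter-ion carries a total charge of -1, so each complex ion is 1+.
Ligand charges: 4×triphenylphosphine (neutral), 2×azido (-1 each); total -2. So Sc + (-2) = 1+, giving Sc = +3.
Ligands are named alphabetically: azido before triphenylphosphine.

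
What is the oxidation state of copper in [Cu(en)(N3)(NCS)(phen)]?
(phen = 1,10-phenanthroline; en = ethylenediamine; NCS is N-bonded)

+2

No counter-ion: the bracketed complex is neutral.
Ligand charges: 1×phen neutral; 1×en neutral; 1×N3 = -1; 1×NCS = -1; sum -2.
Cu + (-2) = 0 ⇒ Cu is +2.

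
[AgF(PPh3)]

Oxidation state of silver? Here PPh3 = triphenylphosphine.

No counter-ion: the bracketed complex is neutral.
Ligand charges: 1×F = -1; 1×PPh3 neutral; sum -1.
Ag + (-1) = 0 ⇒ Ag is +1.

+1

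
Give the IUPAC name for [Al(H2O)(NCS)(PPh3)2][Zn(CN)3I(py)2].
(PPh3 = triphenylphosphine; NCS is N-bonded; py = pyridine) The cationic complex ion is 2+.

aquaisothiocyanatobis(triphenylphosphine)aluminium(III) tricyanoiodobis(pyridine)zincate(II)

Both ions are complex: the cation is named first with the plain metal name, the anion second with the -ate form; each ion's ligands are alphabetised independently.
The complex cation is given as 2+; its ligand charges sum to -1, so Al = +3.
A 1:1 salt means the anion carries the equal and opposite charge, 2−.
Anion: ligand charges sum to -4; for the ion to be 2−, Zn = +2.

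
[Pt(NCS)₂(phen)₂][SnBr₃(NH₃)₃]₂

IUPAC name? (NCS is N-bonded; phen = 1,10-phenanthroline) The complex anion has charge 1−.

diisothiocyanatobis(1,10-phenanthroline)platinum(IV) triamminetribromostannate(II)

Both ions are complex: the cation is named first with the plain metal name, the anion second with the -ate form; each ion's ligands are alphabetised independently.
The complex anion is given as 1−; its ligand charges sum to -3, so Sn = +2.
With 2 anions per cation, the cation must be 2×1 = 2+.
Cation: ligand charges sum to -2; for the ion to be 2+, Pt = +4.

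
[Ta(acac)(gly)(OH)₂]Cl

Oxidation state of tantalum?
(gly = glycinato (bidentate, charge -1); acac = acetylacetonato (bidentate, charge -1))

1 chloride outside the brackets (-1 each) → the complex ion is 1+.
Ligand charges: 1×gly = -1; 1×acac = -1; 2×OH = -2; sum -4.
Ta + (-4) = 1+ ⇒ Ta is +5.

+5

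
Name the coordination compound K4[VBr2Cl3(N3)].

The 4 potassium counter-ions carry a total charge of +4, so each complex ion is 4−.
Ligand charges: 3×chloro (-1 each), 2×bromo (-1 each), 1×azido (-1 each); total -6. So V + (-6) = 4−, giving V = +2.
The complex ion is anionic, so vanadium takes the -ate form vanadate(II).

potassium azidodibromotrichlorovanadate(II)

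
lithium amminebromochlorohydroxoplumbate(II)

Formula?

Li[PbBrCl(NH3)(OH)]

Ligands: 1 hydroxo (OH, -1), 1 ammine (NH3, neutral), 1 chloro (Cl, -1), 1 bromo (Br, -1). Ligand charge sum = -3.
Charge balance with lithium (+1) requires 1 complex ion per 1 lithium.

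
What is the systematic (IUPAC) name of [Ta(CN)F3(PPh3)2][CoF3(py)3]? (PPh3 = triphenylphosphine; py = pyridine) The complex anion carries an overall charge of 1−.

cyanotrifluorobis(triphenylphosphine)tantalum(V) trifluorotris(pyridine)cobaltate(II)

Both ions are complex: the cation is named first with the plain metal name, the anion second with the -ate form; each ion's ligands are alphabetised independently.
The complex anion is given as 1−; its ligand charges sum to -3, so Co = +2.
A 1:1 salt means the cation carries the equal and opposite charge, 1+.
Cation: ligand charges sum to -4; for the ion to be 1+, Ta = +5.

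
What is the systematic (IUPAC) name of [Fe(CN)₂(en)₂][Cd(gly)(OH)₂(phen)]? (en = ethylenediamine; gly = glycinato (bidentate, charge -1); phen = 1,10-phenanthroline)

Cadmium is always +2 in its complexes; the anion's ligand charges sum to -3, so the complex anion is 1−.
A 1:1 salt means the cation carries the equal and opposite charge, 1+.
Cation: ligand charges sum to -2; for the ion to be 1+, Fe = +3.

dicyanobis(ethylenediamine)iron(III) (glycinato)dihydroxo(1,10-phenanthroline)cadmate(II)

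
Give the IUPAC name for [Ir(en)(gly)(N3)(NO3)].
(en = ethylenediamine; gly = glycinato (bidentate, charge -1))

There is no counter-ion, so the complex is neutral overall.
Ligand charges: 1×ethylenediamine (neutral), 1×glycinato (-1 each), 1×azido (-1 each), 1×nitrato (-1 each); total -3. So Ir + (-3) = 0, giving Ir = +3.
Ligands are named alphabetically: azido before ethylenediamine before glycinato before nitrato.

azido(ethylenediamine)(glycinato)nitratoiridium(III)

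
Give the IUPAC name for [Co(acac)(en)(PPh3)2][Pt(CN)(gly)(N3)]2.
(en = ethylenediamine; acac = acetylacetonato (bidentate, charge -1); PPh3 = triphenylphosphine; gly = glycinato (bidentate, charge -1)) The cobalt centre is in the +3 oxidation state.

(acetylacetonato)(ethylenediamine)bis(triphenylphosphine)cobalt(III) azidocyano(glycinato)platinate(II)

Co is given as +3; the cation's ligand charges sum to -1, so the complex cation is 2+.
With 2 anions per cation, each anion must be 2/2 = 1−.
Anion: ligand charges sum to -3; for the ion to be 1−, Pt = +2.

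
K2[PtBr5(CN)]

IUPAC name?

potassium pentabromocyanoplatinate(IV)

The 2 potassium counter-ions carry a total charge of +2, so each complex ion is 2−.
Ligand charges: 5×bromo (-1 each), 1×cyano (-1 each); total -6. So Pt + (-6) = 2−, giving Pt = +4.
The complex ion is anionic, so platinum takes the -ate form platinate(IV).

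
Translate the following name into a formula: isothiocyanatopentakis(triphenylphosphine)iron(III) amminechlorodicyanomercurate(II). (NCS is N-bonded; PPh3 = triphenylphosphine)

Cation [Fe…]: ligand charges -1, Fe(III) ⇒ ion charge 2+.
Anion [Hg…]: ligand charges -3, Hg(II) ⇒ ion charge 1−.
One 2+ cation requires 2 of the 1− anion.

[Fe(NCS)(PPh3)5][HgCl(CN)2(NH3)]2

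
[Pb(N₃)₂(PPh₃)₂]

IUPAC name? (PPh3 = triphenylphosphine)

There is no counter-ion, so the complex is neutral overall.
Ligand charges: 2×triphenylphosphine (neutral), 2×azido (-1 each); total -2. So Pb + (-2) = 0, giving Pb = +2.
Ligands are named alphabetically: azido before triphenylphosphine.

diazidobis(triphenylphosphine)lead(II)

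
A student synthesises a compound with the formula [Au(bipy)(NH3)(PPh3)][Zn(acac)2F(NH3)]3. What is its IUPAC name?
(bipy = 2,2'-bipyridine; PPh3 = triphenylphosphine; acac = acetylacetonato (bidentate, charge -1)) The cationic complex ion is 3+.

ammine(2,2'-bipyridine)(triphenylphosphine)gold(III) bis(acetylacetonato)amminefluorozincate(II)

Both ions are complex: the cation is named first with the plain metal name, the anion second with the -ate form; each ion's ligands are alphabetised independently.
The complex cation is given as 3+; its ligand charges sum to 0, so Au = +3.
With 3 anions per cation, each anion must be 3/3 = 1−.
Anion: ligand charges sum to -3; for the ion to be 1−, Zn = +2.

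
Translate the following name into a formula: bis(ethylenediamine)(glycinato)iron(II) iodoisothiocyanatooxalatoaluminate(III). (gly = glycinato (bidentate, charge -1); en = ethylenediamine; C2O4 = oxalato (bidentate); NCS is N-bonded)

[Fe(en)2(gly)][Al(C2O4)I(NCS)]

Cation [Fe…]: ligand charges -1, Fe(II) ⇒ ion charge 1+.
Anion [Al…]: ligand charges -4, Al(III) ⇒ ion charge 1−.
One 1+ cation balances one 1− anion.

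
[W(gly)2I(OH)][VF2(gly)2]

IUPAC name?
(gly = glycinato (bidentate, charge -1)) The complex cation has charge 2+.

bis(glycinato)hydroxoiodotungsten(VI) difluorobis(glycinato)vanadate(II)

The complex cation is given as 2+; its ligand charges sum to -4, so W = +6.
A 1:1 salt means the anion carries the equal and opposite charge, 2−.
Anion: ligand charges sum to -4; for the ion to be 2−, V = +2.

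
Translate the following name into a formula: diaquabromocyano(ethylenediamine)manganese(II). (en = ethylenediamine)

[MnBr(CN)(en)(H2O)2]

Ligands: 1 ethylenediamine (en, neutral), 1 cyano (CN, -1), 1 bromo (Br, -1), 2 aqua (H2O, neutral). Ligand charge sum = -2.
With Mn in oxidation state +2, the complex ion is [Mn...].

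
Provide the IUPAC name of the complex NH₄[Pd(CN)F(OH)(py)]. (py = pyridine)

The 1 ammonium counter-ion carries a total charge of +1, so each complex ion is 1−.
Ligand charges: 1×cyano (-1 each), 1×hydroxo (-1 each), 1×pyridine (neutral), 1×fluoro (-1 each); total -3. So Pd + (-3) = 1−, giving Pd = +2.
The complex ion is anionic, so palladium takes the -ate form palladate(II).

ammonium cyanofluorohydroxo(pyridine)palladate(II)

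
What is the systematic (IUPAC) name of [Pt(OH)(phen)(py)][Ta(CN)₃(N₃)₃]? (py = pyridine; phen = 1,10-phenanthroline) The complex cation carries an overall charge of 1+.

hydroxo(1,10-phenanthroline)(pyridine)platinum(II) triazidotricyanotantalate(V)

Both ions are complex: the cation is named first with the plain metal name, the anion second with the -ate form; each ion's ligands are alphabetised independently.
The complex cation is given as 1+; its ligand charges sum to -1, so Pt = +2.
A 1:1 salt means the anion carries the equal and opposite charge, 1−.
Anion: ligand charges sum to -6; for the ion to be 1−, Ta = +5.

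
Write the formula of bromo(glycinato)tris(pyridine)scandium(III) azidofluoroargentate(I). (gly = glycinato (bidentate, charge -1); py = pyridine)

[ScBr(gly)(py)3][AgF(N3)]

Cation [Sc…]: ligand charges -2, Sc(III) ⇒ ion charge 1+.
Anion [Ag…]: ligand charges -2, Ag(I) ⇒ ion charge 1−.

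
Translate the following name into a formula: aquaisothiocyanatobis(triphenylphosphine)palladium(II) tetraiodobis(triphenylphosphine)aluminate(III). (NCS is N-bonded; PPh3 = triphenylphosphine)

Cation [Pd…]: ligand charges -1, Pd(II) ⇒ ion charge 1+.
Anion [Al…]: ligand charges -4, Al(III) ⇒ ion charge 1−.

[Pd(H2O)(NCS)(PPh3)2][AlI4(PPh3)2]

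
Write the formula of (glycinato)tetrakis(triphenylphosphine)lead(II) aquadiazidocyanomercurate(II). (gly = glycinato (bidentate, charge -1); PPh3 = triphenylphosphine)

Cation [Pb…]: ligand charges -1, Pb(II) ⇒ ion charge 1+.
Anion [Hg…]: ligand charges -3, Hg(II) ⇒ ion charge 1−.

[Pb(gly)(PPh3)4][Hg(CN)(H2O)(N3)2]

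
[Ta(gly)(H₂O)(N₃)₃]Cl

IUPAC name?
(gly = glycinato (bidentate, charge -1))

The 1 chloride counter-ion carries a total charge of -1, so each complex ion is 1+.
Ligand charges: 1×aqua (neutral), 3×azido (-1 each), 1×glycinato (-1 each); total -4. So Ta + (-4) = 1+, giving Ta = +5.
Ligands are named alphabetically: aqua before azido before glycinato.

aquatriazido(glycinato)tantalum(V) chloride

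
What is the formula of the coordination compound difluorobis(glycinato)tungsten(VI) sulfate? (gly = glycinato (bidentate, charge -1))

[WF2(gly)2]SO4

Ligands: 2 glycinato (gly, -1), 2 fluoro (F, -1). Ligand charge sum = -4.
With W in oxidation state +6, the complex ion is [W...]^2+.
Charge balance with sulfate (-2) requires 1 complex ion per 1 sulfate.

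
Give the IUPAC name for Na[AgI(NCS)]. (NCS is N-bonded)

sodium iodoisothiocyanatoargentate(I)

The 1 sodium counter-ion carries a total charge of +1, so each complex ion is 1−.
Ligand charges: 1×isothiocyanato (-1 each), 1×iodo (-1 each); total -2. So Ag + (-2) = 1−, giving Ag = +1.
Ligands are named alphabetically: iodo before isothiocyanato.
The complex ion is anionic, so silver takes the -ate form argentate(I).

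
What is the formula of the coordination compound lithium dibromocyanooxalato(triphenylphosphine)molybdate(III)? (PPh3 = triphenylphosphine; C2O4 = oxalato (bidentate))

Ligands: 2 bromo (Br, -1), 1 cyano (CN, -1), 1 triphenylphosphine (PPh3, neutral), 1 oxalato (C2O4, -2). Ligand charge sum = -5.
With Mo in oxidation state +3, the complex ion is [Mo...]^2−.
Charge balance with lithium (+1) requires 1 complex ion per 2 lithium.

Li2[MoBr2(C2O4)(CN)(PPh3)]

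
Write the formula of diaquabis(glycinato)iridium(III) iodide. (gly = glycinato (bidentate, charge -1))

[Ir(gly)2(H2O)2]I

Ligands: 2 glycinato (gly, -1), 2 aqua (H2O, neutral). Ligand charge sum = -2.
With Ir in oxidation state +3, the complex ion is [Ir...]^1+.
Charge balance with iodide (-1) requires 1 complex ion per 1 iodide.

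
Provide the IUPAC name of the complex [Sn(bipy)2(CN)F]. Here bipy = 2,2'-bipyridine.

bis(2,2'-bipyridine)cyanofluorotin(II)

There is no counter-ion, so the complex is neutral overall.
Ligand charges: 2×2,2'-bipyridine (neutral), 1×fluoro (-1 each), 1×cyano (-1 each); total -2. So Sn + (-2) = 0, giving Sn = +2.
Ligands are named alphabetically: bipyridine before cyano before fluoro.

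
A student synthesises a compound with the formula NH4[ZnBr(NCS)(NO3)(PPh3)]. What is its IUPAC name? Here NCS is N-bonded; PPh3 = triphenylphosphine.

The 1 ammonium counter-ion carries a total charge of +1, so each complex ion is 1−.
Ligand charges: 1×isothiocyanato (-1 each), 1×triphenylphosphine (neutral), 1×bromo (-1 each), 1×nitrato (-1 each); total -3. So Zn + (-3) = 1−, giving Zn = +2.
The complex ion is anionic, so zinc takes the -ate form zincate(II).

ammonium bromoisothiocyanatonitrato(triphenylphosphine)zincate(II)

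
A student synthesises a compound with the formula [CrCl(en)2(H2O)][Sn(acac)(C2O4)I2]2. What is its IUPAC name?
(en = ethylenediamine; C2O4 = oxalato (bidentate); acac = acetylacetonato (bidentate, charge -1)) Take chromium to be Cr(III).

Both ions are complex: the cation is named first with the plain metal name, the anion second with the -ate form; each ion's ligands are alphabetised independently.
Cr is given as +3; the cation's ligand charges sum to -1, so the complex cation is 2+.
With 2 anions per cation, each anion must be 2/2 = 1−.
Anion: ligand charges sum to -5; for the ion to be 1−, Sn = +4.

aquachlorobis(ethylenediamine)chromium(III) (acetylacetonato)diiodooxalatostannate(IV)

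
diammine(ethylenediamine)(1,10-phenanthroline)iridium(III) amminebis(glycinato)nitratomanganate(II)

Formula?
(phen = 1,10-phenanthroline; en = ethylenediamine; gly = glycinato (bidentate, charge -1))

[Ir(en)(NH3)2(phen)][Mn(gly)2(NH3)(NO3)]3

Cation [Ir…]: ligand charges 0, Ir(III) ⇒ ion charge 3+.
Anion [Mn…]: ligand charges -3, Mn(II) ⇒ ion charge 1−.
One 3+ cation requires 3 of the 1− anion.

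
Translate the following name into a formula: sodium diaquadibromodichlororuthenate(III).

Ligands: 2 bromo (Br, -1), 2 aqua (H2O, neutral), 2 chloro (Cl, -1). Ligand charge sum = -4.
Charge balance with sodium (+1) requires 1 complex ion per 1 sodium.

Na[RuBr2Cl2(H2O)2]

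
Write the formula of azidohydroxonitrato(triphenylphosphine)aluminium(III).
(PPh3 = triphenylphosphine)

[Al(N3)(NO3)(OH)(PPh3)]

Ligands: 1 nitrato (NO3, -1), 1 azido (N3, -1), 1 hydroxo (OH, -1), 1 triphenylphosphine (PPh3, neutral). Ligand charge sum = -3.
With Al in oxidation state +3, the complex ion is [Al...].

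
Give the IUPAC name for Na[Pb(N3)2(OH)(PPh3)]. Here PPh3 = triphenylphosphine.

The 1 sodium counter-ion carries a total charge of +1, so each complex ion is 1−.
Ligand charges: 1×hydroxo (-1 each), 2×azido (-1 each), 1×triphenylphosphine (neutral); total -3. So Pb + (-3) = 1−, giving Pb = +2.
The complex ion is anionic, so lead takes the -ate form plumbate(II).

sodium diazidohydroxo(triphenylphosphine)plumbate(II)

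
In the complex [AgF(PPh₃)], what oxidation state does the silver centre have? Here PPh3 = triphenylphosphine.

No counter-ion: the bracketed complex is neutral.
Ligand charges: 1×F = -1; 1×PPh3 neutral; sum -1.
Ag + (-1) = 0 ⇒ Ag is +1.

+1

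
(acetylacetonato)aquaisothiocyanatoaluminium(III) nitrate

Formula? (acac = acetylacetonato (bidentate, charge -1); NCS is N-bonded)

[Al(acac)(H2O)(NCS)]NO3

Ligands: 1 acetylacetonato (acac, -1), 1 aqua (H2O, neutral), 1 isothiocyanato (NCS, -1). Ligand charge sum = -2.
With Al in oxidation state +3, the complex ion is [Al...]^1+.
Charge balance with nitrate (-1) requires 1 complex ion per 1 nitrate.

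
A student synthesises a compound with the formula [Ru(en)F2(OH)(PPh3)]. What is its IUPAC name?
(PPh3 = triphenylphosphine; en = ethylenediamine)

(ethylenediamine)difluorohydroxo(triphenylphosphine)ruthenium(III)

There is no counter-ion, so the complex is neutral overall.
Ligand charges: 2×fluoro (-1 each), 1×hydroxo (-1 each), 1×triphenylphosphine (neutral), 1×ethylenediamine (neutral); total -3. So Ru + (-3) = 0, giving Ru = +3.
Ligands are named alphabetically: ethylenediamine before fluoro before hydroxo before triphenylphosphine.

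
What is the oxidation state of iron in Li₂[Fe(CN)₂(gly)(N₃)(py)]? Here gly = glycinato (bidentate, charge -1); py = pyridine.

2 lithium outside the brackets (+1 each) → the complex ion is 2−.
Ligand charges: 1×gly = -1; 1×py neutral; 2×CN = -2; 1×N3 = -1; sum -4.
Fe + (-4) = 2− ⇒ Fe is +2.

+2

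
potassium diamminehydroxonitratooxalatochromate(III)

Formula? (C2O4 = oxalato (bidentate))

K[Cr(C2O4)(NH3)2(NO3)(OH)]

Ligands: 1 oxalato (C2O4, -2), 2 ammine (NH3, neutral), 1 nitrato (NO3, -1), 1 hydroxo (OH, -1). Ligand charge sum = -4.
With Cr in oxidation state +3, the complex ion is [Cr...]^1−.
Charge balance with potassium (+1) requires 1 complex ion per 1 potassium.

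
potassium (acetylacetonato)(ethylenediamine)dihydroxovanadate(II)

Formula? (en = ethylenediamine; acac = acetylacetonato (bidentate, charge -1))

Ligands: 2 hydroxo (OH, -1), 1 ethylenediamine (en, neutral), 1 acetylacetonato (acac, -1). Ligand charge sum = -3.
Charge balance with potassium (+1) requires 1 complex ion per 1 potassium.

K[V(acac)(en)(OH)2]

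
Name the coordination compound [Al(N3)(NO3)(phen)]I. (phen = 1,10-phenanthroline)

The 1 iodide counter-ion carries a total charge of -1, so each complex ion is 1+.
Ligand charges: 1×azido (-1 each), 1×nitrato (-1 each), 1×1,10-phenanthroline (neutral); total -2. So Al + (-2) = 1+, giving Al = +3.
Ligands are named alphabetically: azido before nitrato before phenanthroline.

azidonitrato(1,10-phenanthroline)aluminium(III) iodide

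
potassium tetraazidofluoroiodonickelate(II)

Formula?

K4[NiFI(N3)4]

Ligands: 1 iodo (I, -1), 1 fluoro (F, -1), 4 azido (N3, -1). Ligand charge sum = -6.
With Ni in oxidation state +2, the complex ion is [Ni...]^4−.
Charge balance with potassium (+1) requires 1 complex ion per 4 potassium.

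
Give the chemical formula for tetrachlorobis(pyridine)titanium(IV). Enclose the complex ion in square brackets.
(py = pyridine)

Ligands: 4 chloro (Cl, -1), 2 pyridine (py, neutral). Ligand charge sum = -4.
With Ti in oxidation state +4, the complex ion is [Ti...].

[TiCl4(py)2]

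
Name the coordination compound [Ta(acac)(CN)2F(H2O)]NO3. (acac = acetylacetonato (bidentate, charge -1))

The 1 nitrate counter-ion carries a total charge of -1, so each complex ion is 1+.
Ligand charges: 1×aqua (neutral), 1×acetylacetonato (-1 each), 2×cyano (-1 each), 1×fluoro (-1 each); total -4. So Ta + (-4) = 1+, giving Ta = +5.
Ligands are named alphabetically: acetylacetonato before aqua before cyano before fluoro.

(acetylacetonato)aquadicyanofluorotantalum(V) nitrate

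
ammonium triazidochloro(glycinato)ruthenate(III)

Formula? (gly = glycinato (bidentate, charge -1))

(NH4)2[RuCl(gly)(N3)3]

Ligands: 3 azido (N3, -1), 1 chloro (Cl, -1), 1 glycinato (gly, -1). Ligand charge sum = -5.
With Ru in oxidation state +3, the complex ion is [Ru...]^2−.
Charge balance with ammonium (+1) requires 1 complex ion per 2 ammonium.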